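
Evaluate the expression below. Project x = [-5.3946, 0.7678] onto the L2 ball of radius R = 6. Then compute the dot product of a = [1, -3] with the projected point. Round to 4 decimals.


Step 1: Compute ||x|| (intermediates to 6 decimals).
||x|| = sqrt((-5.3946)^2 + 0.7678^2) = 5.448966
Step 2: Project.
Since ||x|| <= R, proj = x (no scaling needed).
proj(x) = [-5.3946, 0.7678]
Step 3: Dot product.
a^T * proj(x) = 1*(-5.3946) - 3*0.7678 = -7.698


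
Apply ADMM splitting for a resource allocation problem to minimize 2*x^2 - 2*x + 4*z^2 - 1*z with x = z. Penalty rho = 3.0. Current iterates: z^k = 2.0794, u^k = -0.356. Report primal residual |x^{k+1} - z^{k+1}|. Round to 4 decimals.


ADMM iteration with rho = 3.0, z^k = 2.0794, u^k = -0.356
Step 1: x-update.
Minimize 2*x^2 - 2*x + (3.0/2)*(x - 2.0794 - 0.356)^2
FOC: (2*2 + 3.0)*x = 2 + 3.0*(2.0794 + 0.356)
x^{k+1} = 1.3295
Step 2: z-update.
Minimize 4*z^2 - 1*z + (3.0/2)*(1.3295 - z - 0.356)^2
FOC: (2*4 + 3.0)*z = 1 + 3.0*(1.3295 - 0.356)
z^{k+1} = 0.3564
Step 3: u-update.
u^{k+1} = -0.356 + 1.3295 - 0.3564 = 0.6171
Step 4: Primal residual = |1.3295 - 0.3564| = 0.9731


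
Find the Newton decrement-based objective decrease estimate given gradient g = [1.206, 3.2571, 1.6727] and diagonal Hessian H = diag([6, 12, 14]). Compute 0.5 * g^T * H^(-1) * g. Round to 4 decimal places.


Step 1: H is diagonal, so H^(-1) * g = [0.201, 0.2714, 0.1195].
Step 2: g^T H^(-1) g = sum_i g_i^2 / H_ii
  = (1.206)^2/6 + (3.2571)^2/12 + (1.6727)^2/14
  = 0.2424 + 0.8841 + 0.1999 = 1.3263
Step 3: Objective decrease = 0.5 * g^T H^(-1) g = 0.6632


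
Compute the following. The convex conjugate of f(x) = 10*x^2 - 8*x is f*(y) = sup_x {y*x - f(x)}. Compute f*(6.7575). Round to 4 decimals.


f*(y) = sup_x {y*x - a*x^2 - b*x} = sup_x {(y-b)*x - a*x^2}
FOC: (y - b) - 2a*x = 0 => x* = (y - b)/(2a)
x* = (6.7575 + 8)/(2*10) = 0.7379
f*(6.7575) = (y-b)^2/(4a) = (6.7575 + 8)^2/(4*10)
= 217.7838/40 = 5.4446


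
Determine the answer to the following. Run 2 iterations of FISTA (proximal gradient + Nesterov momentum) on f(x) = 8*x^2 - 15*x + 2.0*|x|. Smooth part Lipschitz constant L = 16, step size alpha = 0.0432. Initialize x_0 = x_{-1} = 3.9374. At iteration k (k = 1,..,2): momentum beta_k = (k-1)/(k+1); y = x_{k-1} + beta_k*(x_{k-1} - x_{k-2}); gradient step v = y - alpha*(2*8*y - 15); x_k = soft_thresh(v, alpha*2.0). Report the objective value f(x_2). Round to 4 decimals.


FISTA on f(x) = 8*x^2 - 15*x + 2.0*|x|
L = 16, alpha = 0.0432
Iteration 1: beta = 0.0, y = 3.9374 + 0.0*(3.9374 - 3.9374) = 3.9374
  grad(y) = 47.9984, v = y - alpha*grad = 1.8639
  prox(v) = soft_thresh(1.8639, 0.0864) = 1.7775
Iteration 2: beta = 0.3333, y = 1.7775 + 0.3333*(1.7775 - 3.9374) = 1.0575
  grad(y) = 1.9199, v = y - alpha*grad = 0.9746
  prox(v) = soft_thresh(0.9746, 0.0864) = 0.8882
f(x_2) = 8*0.8882^2 - 15*0.8882 + 2.0*|0.8882| = -5.2355


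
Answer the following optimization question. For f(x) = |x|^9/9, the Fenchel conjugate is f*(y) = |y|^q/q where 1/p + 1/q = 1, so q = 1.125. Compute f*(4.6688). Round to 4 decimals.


The conjugate exponent q satisfies 1/p + 1/q = 1.
p = 9, so q = 9/(9 - 1) = 1.125
|y|^q = 4.6688^1.125 = 5.6605
f*(4.6688) = 5.6605 / 1.125 = 5.0316


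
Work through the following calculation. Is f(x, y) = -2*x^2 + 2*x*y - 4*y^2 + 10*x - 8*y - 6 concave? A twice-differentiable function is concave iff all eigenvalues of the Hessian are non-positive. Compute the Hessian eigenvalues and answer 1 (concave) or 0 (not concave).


The Hessian of f(x,y) = -2*x^2 + 2*x*y - 4*y^2 + 10*x - 8*y - 6 is:
H = [[-4, 2], [2, -8]]
Trace = -4 - 8 = -12
Determinant = -4*-8 - (2)^2 = 28
Discriminant = (-12)^2 - 4*28 = 32.0
Eigenvalues: lambda_1 = -8.8284, lambda_2 = -3.1716
The function is concave.

1


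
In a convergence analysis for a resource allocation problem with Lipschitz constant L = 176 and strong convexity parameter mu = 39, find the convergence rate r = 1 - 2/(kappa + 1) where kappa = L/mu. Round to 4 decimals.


Step 1: Compute the condition number.
kappa = L/mu = 176/39 = 4.5128
Step 2: Compute the convergence rate.
r = 1 - 2/(kappa + 1) = 1 - 2*mu/(L + mu) = (L - mu)/(L + mu) = 137/215 = 0.6372


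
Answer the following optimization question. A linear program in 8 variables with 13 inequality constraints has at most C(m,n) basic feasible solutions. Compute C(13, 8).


Each vertex corresponds to some choice of n active constraints out of m, so the number of vertices is at most C(m, n) = m! / (n!(m-n)!).
m = 13, n = 8
Numerator: 13 * 12 * 11 * 10 * 9 * 8 * 7 * 6
Denominator: 8! = 40320
C(13, 8) = 1287


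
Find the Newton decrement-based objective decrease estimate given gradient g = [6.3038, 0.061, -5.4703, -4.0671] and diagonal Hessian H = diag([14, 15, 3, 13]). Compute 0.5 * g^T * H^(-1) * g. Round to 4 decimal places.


Step 1: H is diagonal, so H^(-1) * g = [0.4503, 0.0041, -1.8234, -0.3129].
Step 2: g^T H^(-1) g = sum_i g_i^2 / H_ii
  = (6.3038)^2/14 + (0.061)^2/15 + (-5.4703)^2/3 + (-4.0671)^2/13
  = 2.8384 + 0.0002 + 9.9747 + 1.2724 = 14.0858
Step 3: Objective decrease = 0.5 * g^T H^(-1) g = 7.0429


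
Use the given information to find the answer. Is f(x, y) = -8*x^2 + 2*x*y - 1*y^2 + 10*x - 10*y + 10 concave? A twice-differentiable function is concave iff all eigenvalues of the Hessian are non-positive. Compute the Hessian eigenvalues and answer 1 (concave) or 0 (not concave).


The Hessian of f(x,y) = -8*x^2 + 2*x*y - 1*y^2 + 10*x - 10*y + 10 is:
H = [[-16, 2], [2, -2]]
Trace = -16 - 2 = -18
Determinant = -16*-2 - (2)^2 = 28
Discriminant = (-18)^2 - 4*28 = 212.0
Eigenvalues: lambda_1 = -16.2801, lambda_2 = -1.7199
The function is concave.

1


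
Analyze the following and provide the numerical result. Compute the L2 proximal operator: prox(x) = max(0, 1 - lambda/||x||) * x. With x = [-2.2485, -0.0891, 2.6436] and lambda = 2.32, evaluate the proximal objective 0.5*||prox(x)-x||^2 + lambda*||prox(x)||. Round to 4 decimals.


Step 1: Compute ||x||.
||x|| = 3.4716
Step 2: Compute scaling factor.
scale = max(0, 1 - 2.32/3.4716) = 0.3317
Step 3: prox(x) = [-0.7459, -0.0296, 0.877]
||prox(x)|| = 1.1516
Step 4: Proximal objective.
0.5*||prox-x||^2 = 2.6912
lambda*||prox|| = 2.6717
Total = 5.363


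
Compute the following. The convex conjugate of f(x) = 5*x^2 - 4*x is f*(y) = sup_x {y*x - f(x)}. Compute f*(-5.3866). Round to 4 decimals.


f*(y) = sup_x {y*x - a*x^2 - b*x} = sup_x {(y-b)*x - a*x^2}
FOC: (y - b) - 2a*x = 0 => x* = (y - b)/(2a)
x* = (-5.3866 + 4)/(2*5) = -0.1387
f*(-5.3866) = (y-b)^2/(4a) = (-5.3866 + 4)^2/(4*5)
= 1.9227/20 = 0.0961


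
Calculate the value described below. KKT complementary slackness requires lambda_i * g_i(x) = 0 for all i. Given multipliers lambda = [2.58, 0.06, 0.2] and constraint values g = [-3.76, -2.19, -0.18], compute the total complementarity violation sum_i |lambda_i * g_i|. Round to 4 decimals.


KKT complementary slackness check:
lambda_1 * g_1 = 2.58 * -3.76 = -9.7008
lambda_2 * g_2 = 0.06 * -2.19 = -0.1314
lambda_3 * g_3 = 0.2 * -0.18 = -0.036
Total violation = 9.7008 + 0.1314 + 0.036 = 9.8682


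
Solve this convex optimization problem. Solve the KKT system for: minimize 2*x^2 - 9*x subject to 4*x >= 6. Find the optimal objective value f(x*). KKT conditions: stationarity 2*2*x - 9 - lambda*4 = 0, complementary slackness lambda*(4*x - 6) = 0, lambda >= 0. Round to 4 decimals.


Step 1: Try lambda = 0 (constraint inactive).
Stationarity: 2*2*x - 9 = 0
x* = 9/(2*2) = 2.25
Check constraint: 4*2.25 = 9.0 >= 6 -- satisfied.
Step 2: Compute optimal value.
f(x*) = 2*2.25^2 - 9*2.25 = -10.125


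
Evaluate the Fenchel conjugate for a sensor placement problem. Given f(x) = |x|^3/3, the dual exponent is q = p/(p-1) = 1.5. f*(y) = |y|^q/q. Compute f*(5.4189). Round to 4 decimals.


The conjugate exponent q satisfies 1/p + 1/q = 1.
p = 3, so q = 3/(3 - 1) = 1.5
|y|^q = 5.4189^1.5 = 12.6144
f*(5.4189) = 12.6144 / 1.5 = 8.4096


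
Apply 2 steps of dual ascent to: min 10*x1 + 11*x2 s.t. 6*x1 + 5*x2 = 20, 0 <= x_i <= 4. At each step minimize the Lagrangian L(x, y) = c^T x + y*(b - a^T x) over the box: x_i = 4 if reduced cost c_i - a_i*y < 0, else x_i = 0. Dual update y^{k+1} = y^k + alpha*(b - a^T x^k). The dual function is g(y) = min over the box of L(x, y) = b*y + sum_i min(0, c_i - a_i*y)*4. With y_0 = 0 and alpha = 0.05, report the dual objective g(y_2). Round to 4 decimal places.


Dual ascent for LP: min 10*x1 + 11*x2, 6*x1 + 5*x2 = 20, 0 <= x_i <= 4
Step 1: y^k = 0.0, reduced costs: (10.0, 11.0)
  x^k = (0.0, 0.0), subgradient = b - a^T x = 20.0
  y^{k+1} = 0.0 + 0.05*20.0 = 1.0
Step 2: y^k = 1.0, reduced costs: (4.0, 6.0)
  x^k = (0.0, 0.0), subgradient = b - a^T x = 20.0
  y^{k+1} = 1.0 + 0.05*20.0 = 2.0
Dual objective at y_2 = 2.0: reduced costs (-2.0, 1.0), box minimizer x = (4.0, 0.0)
g(y_2) = b*y + (c1 - a1*y)*x1 + (c2 - a2*y)*x2 = 20*2.0 + (-2.0)*4.0 + 1.0*0.0 = 40.0 - 8.0 + 0.0 = 32.0


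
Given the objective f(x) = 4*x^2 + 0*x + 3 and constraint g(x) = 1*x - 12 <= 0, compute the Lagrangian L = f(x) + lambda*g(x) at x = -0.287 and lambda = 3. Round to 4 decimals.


Step 1: Evaluate f(x).
f(-0.287) = 4*(-0.287)^2 + 0*(-0.287) + 3 = 3.3295
Step 2: Evaluate g(x).
g(-0.287) = 1*-0.287 - 12 = -12.287
Step 3: Compute Lagrangian.
L = 3.3295 + 3*-12.287 = -33.5315


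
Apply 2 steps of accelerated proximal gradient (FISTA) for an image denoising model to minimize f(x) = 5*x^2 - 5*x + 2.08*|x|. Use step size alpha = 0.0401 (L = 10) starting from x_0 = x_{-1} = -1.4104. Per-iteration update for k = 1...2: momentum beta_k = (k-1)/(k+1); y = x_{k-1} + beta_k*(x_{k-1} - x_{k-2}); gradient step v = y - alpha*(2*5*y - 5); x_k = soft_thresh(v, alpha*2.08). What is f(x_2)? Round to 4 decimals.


FISTA on f(x) = 5*x^2 - 5*x + 2.08*|x|
L = 10, alpha = 0.0401
Iteration 1: beta = 0.0, y = -1.4104 + 0.0*(-1.4104 + 1.4104) = -1.4104
  grad(y) = -19.104, v = y - alpha*grad = -0.6443
  prox(v) = soft_thresh(-0.6443, 0.0834) = -0.5609
Iteration 2: beta = 0.3333, y = -0.5609 + 0.3333*(-0.5609 + 1.4104) = -0.2778
  grad(y) = -7.7776, v = y - alpha*grad = 0.0341
  prox(v) = soft_thresh(0.0341, 0.0834) = 0.0
f(x_2) = 5*0.0^2 - 5*0.0 + 2.08*|0.0| = 0.0


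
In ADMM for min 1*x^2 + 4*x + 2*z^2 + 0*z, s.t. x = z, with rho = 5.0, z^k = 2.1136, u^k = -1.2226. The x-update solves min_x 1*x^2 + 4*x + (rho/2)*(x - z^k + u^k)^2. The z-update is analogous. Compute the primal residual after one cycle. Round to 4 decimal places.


ADMM iteration with rho = 5.0, z^k = 2.1136, u^k = -1.2226
Step 1: x-update.
Minimize 1*x^2 + 4*x + (5.0/2)*(x - 2.1136 - 1.2226)^2
FOC: (2*1 + 5.0)*x = -4 + 5.0*(2.1136 + 1.2226)
x^{k+1} = 1.8116
Step 2: z-update.
Minimize 2*z^2 + 0*z + (5.0/2)*(1.8116 - z - 1.2226)^2
FOC: (2*2 + 5.0)*z = 0 + 5.0*(1.8116 - 1.2226)
z^{k+1} = 0.3272
Step 3: u-update.
u^{k+1} = -1.2226 + 1.8116 - 0.3272 = 0.2618
Step 4: Primal residual = |1.8116 - 0.3272| = 1.4844


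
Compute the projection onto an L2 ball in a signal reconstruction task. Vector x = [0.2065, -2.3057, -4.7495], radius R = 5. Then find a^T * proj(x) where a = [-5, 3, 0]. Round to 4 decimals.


Step 1: Compute ||x|| (intermediates to 6 decimals).
||x|| = sqrt(0.2065^2 + (-2.3057)^2 + (-4.7495)^2) = 5.28362
Step 2: Project.
Since ||x|| > R, scale = R/||x|| = 5/5.28362 = 0.946321, proj(x) = scale * x
proj(x) = [0.195415, -2.181932, -4.494552]
Step 3: Dot product.
a^T * proj(x) = -5*0.195415 + 3*(-2.181932) + 0*(-4.494552) = -7.5229


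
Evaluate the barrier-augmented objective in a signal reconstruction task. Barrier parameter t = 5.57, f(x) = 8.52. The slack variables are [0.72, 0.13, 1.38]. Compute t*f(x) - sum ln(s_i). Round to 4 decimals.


Step 1: Compute log-barrier.
ln values: [-0.3285, -2.0402, 0.3221]
phi = -(-0.3285 - 2.0402 + 0.3221) = 2.0466
Step 2: Compute augmented objective.
t*f(x) = 5.57*8.52 = 47.4564
Total = 47.4564 + 2.0466 = 49.503


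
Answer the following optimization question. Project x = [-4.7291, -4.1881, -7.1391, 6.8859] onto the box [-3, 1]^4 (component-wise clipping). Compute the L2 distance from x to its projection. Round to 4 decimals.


Project each component onto [-3, 1].
clip(-4.7291) = -3.0, clip(-4.1881) = -3.0, clip(-7.1391) = -3.0, clip(6.8859) = 1.0
Projection = [-3.0, -3.0, -3.0, 1.0]
Squared diffs: [2.9898, 1.4116, 17.1321, 34.6438]
Distance = sqrt(56.1773) = 7.4952


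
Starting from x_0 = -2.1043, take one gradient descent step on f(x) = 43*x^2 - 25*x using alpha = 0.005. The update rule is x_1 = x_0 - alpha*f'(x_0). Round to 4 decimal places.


We compute the gradient at x_0 and apply the update.
f'(x) = 86*x - 25
f'(-2.1043) = 86*-2.1043 - 25 = -205.9698
x_1 = -2.1043 - 0.005*-205.9698 = -1.0745


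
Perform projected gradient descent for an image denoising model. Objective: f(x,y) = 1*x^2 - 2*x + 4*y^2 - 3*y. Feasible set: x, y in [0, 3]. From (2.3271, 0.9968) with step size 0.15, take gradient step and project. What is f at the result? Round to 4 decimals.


Step 1: Compute gradient at (2.3271, 0.9968).
grad_x = 2*1*2.3271 - 2 = 2.6542
grad_y = 2*4*0.9968 - 3 = 4.9744
Step 2: Gradient step.
x_raw = 2.3271 - 0.15*2.6542 = 1.929
y_raw = 0.9968 - 0.15*4.9744 = 0.2506
Step 3: Project onto [0, 3].
x_proj = clip(1.929) = 1.929
y_proj = clip(0.2506) = 0.2506
Step 4: Evaluate f.
f(1.929, 0.2506) = -0.6377


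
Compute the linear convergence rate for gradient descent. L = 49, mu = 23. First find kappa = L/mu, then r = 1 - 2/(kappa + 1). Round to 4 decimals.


Step 1: Compute the condition number.
kappa = L/mu = 49/23 = 2.1304
Step 2: Compute the convergence rate.
r = 1 - 2/(kappa + 1) = 1 - 2*mu/(L + mu) = (L - mu)/(L + mu) = 26/72 = 0.3611


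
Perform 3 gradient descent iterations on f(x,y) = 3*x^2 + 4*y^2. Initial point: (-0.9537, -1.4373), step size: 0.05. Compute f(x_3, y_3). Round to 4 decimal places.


Gradient descent on f(x,y) = 3*x^2 + 4*y^2.
Starting point: (-0.9537, -1.4373), alpha = 0.05
Step 1: grad_x = 2*3*-0.9537 = -5.7222, grad_y = 2*4*-1.4373 = -11.4984
  x_1 = -0.9537 - 0.05*-5.7222 = -0.6676
  y_1 = -1.4373 - 0.05*-11.4984 = -0.8624
Step 2: grad_x = 2*3*-0.6676 = -4.0055, grad_y = 2*4*-0.8624 = -6.899
  x_2 = -0.6676 - 0.05*-4.0055 = -0.4673
  y_2 = -0.8624 - 0.05*-6.899 = -0.5174
Step 3: grad_x = 2*3*-0.4673 = -2.8039, grad_y = 2*4*-0.5174 = -4.1394
  x_3 = -0.4673 - 0.05*-2.8039 = -0.3271
  y_3 = -0.5174 - 0.05*-4.1394 = -0.3105
f(-0.3271, -0.3105) = 3*(-0.3271)^2 + 4*(-0.3105)^2 = 0.7066


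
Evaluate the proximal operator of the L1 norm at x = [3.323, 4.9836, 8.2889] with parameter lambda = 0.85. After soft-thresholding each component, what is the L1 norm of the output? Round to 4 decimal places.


Soft-thresholding with lambda = 0.85:
prox(3.323) = sign(3.323)*max(|3.323| - 0.85, 0) = 2.473
prox(4.9836) = sign(4.9836)*max(|4.9836| - 0.85, 0) = 4.1336
prox(8.2889) = sign(8.2889)*max(|8.2889| - 0.85, 0) = 7.4389
prox(x) = [2.473, 4.1336, 7.4389]
||prox(x)||_1 = 2.473 + 4.1336 + 7.4389 = 14.0455


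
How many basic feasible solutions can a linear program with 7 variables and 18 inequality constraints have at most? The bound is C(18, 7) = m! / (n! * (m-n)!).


Each vertex corresponds to some choice of n active constraints out of m, so the number of vertices is at most C(m, n) = m! / (n!(m-n)!).
m = 18, n = 7
Numerator: 18 * 17 * 16 * 15 * 14 * 13 * 12
Denominator: 7! = 5040
C(18, 7) = 31824


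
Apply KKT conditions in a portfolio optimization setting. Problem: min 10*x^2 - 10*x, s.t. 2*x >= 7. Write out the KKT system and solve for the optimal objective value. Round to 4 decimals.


Step 1: Try lambda = 0 (constraint inactive).
x_unc = 10/(2*10) = 0.5
Check: 2*0.5 = 1.0 < 7 -- violated!
Step 2: Constraint must be active: 2*x = 7
x* = 7/2 = 3.5
lambda = (2*10*3.5 - 10)/2 = 30.0
Step 3: Compute optimal value.
f(x*) = 10*3.5^2 - 10*3.5 = 87.5


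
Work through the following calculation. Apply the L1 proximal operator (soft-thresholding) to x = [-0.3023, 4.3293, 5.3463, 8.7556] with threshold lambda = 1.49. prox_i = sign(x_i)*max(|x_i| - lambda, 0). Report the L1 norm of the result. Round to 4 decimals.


Soft-thresholding with lambda = 1.49:
prox(-0.3023) = sign(-0.3023)*max(|-0.3023| - 1.49, 0) = 0.0
prox(4.3293) = sign(4.3293)*max(|4.3293| - 1.49, 0) = 2.8393
prox(5.3463) = sign(5.3463)*max(|5.3463| - 1.49, 0) = 3.8563
prox(8.7556) = sign(8.7556)*max(|8.7556| - 1.49, 0) = 7.2656
prox(x) = [0.0, 2.8393, 3.8563, 7.2656]
||prox(x)||_1 = 0.0 + 2.8393 + 3.8563 + 7.2656 = 13.9612


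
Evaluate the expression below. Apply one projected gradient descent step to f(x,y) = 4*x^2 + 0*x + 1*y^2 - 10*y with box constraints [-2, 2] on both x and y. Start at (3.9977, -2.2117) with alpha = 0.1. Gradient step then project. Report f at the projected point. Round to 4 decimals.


Step 1: Compute gradient at (3.9977, -2.2117).
grad_x = 2*4*3.9977 + 0 = 31.9816
grad_y = 2*1*-2.2117 - 10 = -14.4234
Step 2: Gradient step.
x_raw = 3.9977 - 0.1*31.9816 = 0.7995
y_raw = -2.2117 - 0.1*-14.4234 = -0.7694
Step 3: Project onto [-2, 2].
x_proj = clip(0.7995) = 0.7995
y_proj = clip(-0.7694) = -0.7694
Step 4: Evaluate f.
f(0.7995, -0.7694) = 10.8426


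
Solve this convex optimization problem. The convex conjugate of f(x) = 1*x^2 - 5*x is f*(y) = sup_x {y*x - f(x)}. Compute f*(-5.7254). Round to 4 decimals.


f*(y) = sup_x {y*x - a*x^2 - b*x} = sup_x {(y-b)*x - a*x^2}
FOC: (y - b) - 2a*x = 0 => x* = (y - b)/(2a)
x* = (-5.7254 + 5)/(2*1) = -0.3627
f*(-5.7254) = (y-b)^2/(4a) = (-5.7254 + 5)^2/(4*1)
= 0.5262/4 = 0.1316


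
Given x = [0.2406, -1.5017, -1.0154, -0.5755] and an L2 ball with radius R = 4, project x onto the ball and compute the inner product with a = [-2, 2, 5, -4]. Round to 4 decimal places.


Step 1: Compute ||x|| (intermediates to 6 decimals).
||x|| = sqrt(0.2406^2 + (-1.5017)^2 + (-1.0154)^2 + (-0.5755)^2) = 1.917089
Step 2: Project.
Since ||x|| <= R, proj = x (no scaling needed).
proj(x) = [0.2406, -1.5017, -1.0154, -0.5755]
Step 3: Dot product.
a^T * proj(x) = -2*0.2406 + 2*(-1.5017) + 5*(-1.0154) - 4*(-0.5755) = -6.2596


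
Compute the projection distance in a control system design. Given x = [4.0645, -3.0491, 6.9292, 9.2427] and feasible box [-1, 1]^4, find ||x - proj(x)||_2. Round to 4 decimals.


Project each component onto [-1, 1].
clip(4.0645) = 1.0, clip(-3.0491) = -1.0, clip(6.9292) = 1.0, clip(9.2427) = 1.0
Projection = [1.0, -1.0, 1.0, 1.0]
Squared diffs: [9.3912, 4.1988, 35.1554, 67.9421]
Distance = sqrt(116.6875) = 10.8022


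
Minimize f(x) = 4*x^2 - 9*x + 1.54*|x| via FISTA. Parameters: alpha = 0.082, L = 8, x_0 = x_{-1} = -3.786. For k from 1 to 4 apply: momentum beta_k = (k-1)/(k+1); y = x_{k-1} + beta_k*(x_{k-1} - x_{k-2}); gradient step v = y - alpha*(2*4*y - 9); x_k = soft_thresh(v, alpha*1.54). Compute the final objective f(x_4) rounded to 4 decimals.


FISTA on f(x) = 4*x^2 - 9*x + 1.54*|x|
L = 8, alpha = 0.082
Iteration 1: beta = 0.0, y = -3.786 + 0.0*(-3.786 + 3.786) = -3.786
  grad(y) = -39.288, v = y - alpha*grad = -0.5644
  prox(v) = soft_thresh(-0.5644, 0.1263) = -0.4381
Iteration 2: beta = 0.3333, y = -0.4381 + 0.3333*(-0.4381 + 3.786) = 0.6779
  grad(y) = -3.5771, v = y - alpha*grad = 0.9712
  prox(v) = soft_thresh(0.9712, 0.1263) = 0.8449
Iteration 3: beta = 0.5, y = 0.8449 + 0.5*(0.8449 + 0.4381) = 1.4864
  grad(y) = 2.8913, v = y - alpha*grad = 1.2493
  prox(v) = soft_thresh(1.2493, 0.1263) = 1.123
Iteration 4: beta = 0.6, y = 1.123 + 0.6*(1.123 - 0.8449) = 1.2899
  grad(y) = 1.3194, v = y - alpha*grad = 1.1817
  prox(v) = soft_thresh(1.1817, 0.1263) = 1.0555
f(x_4) = 4*1.0555^2 - 9*1.0555 + 1.54*|1.0555| = -3.4178


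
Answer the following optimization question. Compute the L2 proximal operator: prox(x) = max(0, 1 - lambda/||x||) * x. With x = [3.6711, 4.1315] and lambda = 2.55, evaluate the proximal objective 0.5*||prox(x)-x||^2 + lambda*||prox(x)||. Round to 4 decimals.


Step 1: Compute ||x||.
||x|| = 5.5269
Step 2: Compute scaling factor.
scale = max(0, 1 - 2.55/5.5269) = 0.5386
Step 3: prox(x) = [1.9773, 2.2253]
||prox(x)|| = 2.9769
Step 4: Proximal objective.
0.5*||prox-x||^2 = 3.2513
lambda*||prox|| = 7.5911
Total = 10.8423


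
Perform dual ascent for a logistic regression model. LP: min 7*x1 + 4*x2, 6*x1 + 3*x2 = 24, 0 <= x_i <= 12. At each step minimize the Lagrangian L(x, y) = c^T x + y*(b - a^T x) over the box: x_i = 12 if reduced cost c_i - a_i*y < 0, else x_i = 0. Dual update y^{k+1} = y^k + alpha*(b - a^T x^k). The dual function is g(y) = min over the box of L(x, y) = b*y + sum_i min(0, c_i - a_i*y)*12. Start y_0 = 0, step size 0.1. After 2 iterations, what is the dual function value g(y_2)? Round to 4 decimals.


Dual ascent for LP: min 7*x1 + 4*x2, 6*x1 + 3*x2 = 24, 0 <= x_i <= 12
Step 1: y^k = 0.0, reduced costs: (7.0, 4.0)
  x^k = (0.0, 0.0), subgradient = b - a^T x = 24.0
  y^{k+1} = 0.0 + 0.1*24.0 = 2.4
Step 2: y^k = 2.4, reduced costs: (-7.4, -3.2)
  x^k = (12.0, 12.0), subgradient = b - a^T x = -84.0
  y^{k+1} = 2.4 + 0.1*-84.0 = -6.0
Dual objective at y_2 = -6.0: reduced costs (43.0, 22.0), box minimizer x = (0.0, 0.0)
g(y_2) = b*y + (c1 - a1*y)*x1 + (c2 - a2*y)*x2 = 24*(-6.0) + 43.0*0.0 + 22.0*0.0 = -144.0 + 0.0 + 0.0 = -144.0


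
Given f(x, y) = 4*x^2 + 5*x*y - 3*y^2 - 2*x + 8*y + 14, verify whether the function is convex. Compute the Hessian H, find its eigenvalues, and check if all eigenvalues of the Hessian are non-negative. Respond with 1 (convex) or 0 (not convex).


The Hessian of f(x,y) = 4*x^2 + 5*x*y - 3*y^2 - 2*x + 8*y + 14 is:
H = [[8, 5], [5, -6]]
Trace = 8 - 6 = 2
Determinant = 8*-6 - (5)^2 = -73
Discriminant = (2)^2 - 4*-73 = 296.0
Eigenvalues: lambda_1 = -7.6023, lambda_2 = 9.6023
The function is not convex.

0


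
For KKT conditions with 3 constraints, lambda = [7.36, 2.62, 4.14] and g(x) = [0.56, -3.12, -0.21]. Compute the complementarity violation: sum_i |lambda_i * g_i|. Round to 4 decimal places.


KKT complementary slackness check:
lambda_1 * g_1 = 7.36 * 0.56 = 4.1216
lambda_2 * g_2 = 2.62 * -3.12 = -8.1744
lambda_3 * g_3 = 4.14 * -0.21 = -0.8694
Total violation = 4.1216 + 8.1744 + 0.8694 = 13.1654


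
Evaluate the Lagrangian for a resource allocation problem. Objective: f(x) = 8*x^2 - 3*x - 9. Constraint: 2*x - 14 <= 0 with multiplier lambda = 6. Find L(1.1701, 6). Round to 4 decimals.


Step 1: Evaluate f(x).
f(1.1701) = 8*1.1701^2 - 3*1.1701 - 9 = -1.5572
Step 2: Evaluate g(x).
g(1.1701) = 2*1.1701 - 14 = -11.6598
Step 3: Compute Lagrangian.
L = -1.5572 + 6*-11.6598 = -71.516


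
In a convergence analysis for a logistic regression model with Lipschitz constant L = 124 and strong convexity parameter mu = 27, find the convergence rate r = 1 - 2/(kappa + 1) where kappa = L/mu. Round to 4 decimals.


Step 1: Compute the condition number.
kappa = L/mu = 124/27 = 4.5926
Step 2: Compute the convergence rate.
r = 1 - 2/(kappa + 1) = 1 - 2*mu/(L + mu) = (L - mu)/(L + mu) = 97/151 = 0.6424


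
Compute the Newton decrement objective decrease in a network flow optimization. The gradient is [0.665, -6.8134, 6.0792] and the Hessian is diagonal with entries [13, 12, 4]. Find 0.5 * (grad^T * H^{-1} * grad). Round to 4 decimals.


Step 1: H is diagonal, so H^(-1) * g = [0.0512, -0.5678, 1.5198].
Step 2: g^T H^(-1) g = sum_i g_i^2 / H_ii
  = (0.665)^2/13 + (-6.8134)^2/12 + (6.0792)^2/4
  = 0.034 + 3.8685 + 9.2392 = 13.1417
Step 3: Objective decrease = 0.5 * g^T H^(-1) g = 6.5709


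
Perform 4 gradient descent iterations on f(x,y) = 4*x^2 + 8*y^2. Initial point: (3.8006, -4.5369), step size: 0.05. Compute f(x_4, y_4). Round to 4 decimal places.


Gradient descent on f(x,y) = 4*x^2 + 8*y^2.
Starting point: (3.8006, -4.5369), alpha = 0.05
Step 1: grad_x = 2*4*3.8006 = 30.4048, grad_y = 2*8*-4.5369 = -72.5904
  x_1 = 3.8006 - 0.05*30.4048 = 2.2804
  y_1 = -4.5369 - 0.05*-72.5904 = -0.9074
Step 2: grad_x = 2*4*2.2804 = 18.2429, grad_y = 2*8*-0.9074 = -14.5181
  x_2 = 2.2804 - 0.05*18.2429 = 1.3682
  y_2 = -0.9074 - 0.05*-14.5181 = -0.1815
Step 3: grad_x = 2*4*1.3682 = 10.9457, grad_y = 2*8*-0.1815 = -2.9036
  x_3 = 1.3682 - 0.05*10.9457 = 0.8209
  y_3 = -0.1815 - 0.05*-2.9036 = -0.0363
Step 4: grad_x = 2*4*0.8209 = 6.5674, grad_y = 2*8*-0.0363 = -0.5807
  x_4 = 0.8209 - 0.05*6.5674 = 0.4926
  y_4 = -0.0363 - 0.05*-0.5807 = -0.0073
f(0.4926, -0.0073) = 4*0.4926^2 + 8*(-0.0073)^2 = 0.9709


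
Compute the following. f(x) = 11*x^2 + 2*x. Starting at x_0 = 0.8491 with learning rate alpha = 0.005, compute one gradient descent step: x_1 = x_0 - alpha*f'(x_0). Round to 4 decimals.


We compute the gradient at x_0 and apply the update.
f'(x) = 22*x + 2
f'(0.8491) = 22*0.8491 + 2 = 20.6802
x_1 = 0.8491 - 0.005*20.6802 = 0.7457


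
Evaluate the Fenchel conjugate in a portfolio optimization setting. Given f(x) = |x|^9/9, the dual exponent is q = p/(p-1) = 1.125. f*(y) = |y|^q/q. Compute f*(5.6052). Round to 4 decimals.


The conjugate exponent q satisfies 1/p + 1/q = 1.
p = 9, so q = 9/(9 - 1) = 1.125
|y|^q = 5.6052^1.125 = 6.9529
f*(5.6052) = 6.9529 / 1.125 = 6.1803


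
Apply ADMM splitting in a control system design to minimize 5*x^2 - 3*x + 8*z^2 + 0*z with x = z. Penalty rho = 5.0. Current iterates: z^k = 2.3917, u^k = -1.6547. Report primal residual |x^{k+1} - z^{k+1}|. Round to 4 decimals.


ADMM iteration with rho = 5.0, z^k = 2.3917, u^k = -1.6547
Step 1: x-update.
Minimize 5*x^2 - 3*x + (5.0/2)*(x - 2.3917 - 1.6547)^2
FOC: (2*5 + 5.0)*x = 3 + 5.0*(2.3917 + 1.6547)
x^{k+1} = 1.5488
Step 2: z-update.
Minimize 8*z^2 + 0*z + (5.0/2)*(1.5488 - z - 1.6547)^2
FOC: (2*8 + 5.0)*z = 0 + 5.0*(1.5488 - 1.6547)
z^{k+1} = -0.0252
Step 3: u-update.
u^{k+1} = -1.6547 + 1.5488 + 0.0252 = -0.0807
Step 4: Primal residual = |1.5488 + 0.0252| = 1.574


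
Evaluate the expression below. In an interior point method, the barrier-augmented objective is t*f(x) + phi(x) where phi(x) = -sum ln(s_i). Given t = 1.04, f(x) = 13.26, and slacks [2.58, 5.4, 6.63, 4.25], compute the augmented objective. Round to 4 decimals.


Step 1: Compute log-barrier.
ln values: [0.9478, 1.6864, 1.8916, 1.4469]
phi = -(0.9478 + 1.6864 + 1.8916 + 1.4469) = -5.9727
Step 2: Compute augmented objective.
t*f(x) = 1.04*13.26 = 13.7904
Total = 13.7904 - 5.9727 = 7.8177


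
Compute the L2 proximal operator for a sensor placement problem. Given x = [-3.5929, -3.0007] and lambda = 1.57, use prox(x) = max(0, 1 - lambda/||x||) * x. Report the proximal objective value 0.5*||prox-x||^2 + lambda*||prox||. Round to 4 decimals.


Step 1: Compute ||x||.
||x|| = 4.6811
Step 2: Compute scaling factor.
scale = max(0, 1 - 1.57/4.6811) = 0.6646
Step 3: prox(x) = [-2.3879, -1.9943]
||prox(x)|| = 3.1111
Step 4: Proximal objective.
0.5*||prox-x||^2 = 1.2325
lambda*||prox|| = 4.8844
Total = 6.1169


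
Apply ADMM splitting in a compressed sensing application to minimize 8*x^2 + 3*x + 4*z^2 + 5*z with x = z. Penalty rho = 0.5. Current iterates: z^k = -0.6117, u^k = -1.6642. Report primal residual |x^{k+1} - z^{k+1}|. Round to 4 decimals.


ADMM iteration with rho = 0.5, z^k = -0.6117, u^k = -1.6642
Step 1: x-update.
Minimize 8*x^2 + 3*x + (0.5/2)*(x + 0.6117 - 1.6642)^2
FOC: (2*8 + 0.5)*x = -3 + 0.5*(-0.6117 + 1.6642)
x^{k+1} = -0.1499
Step 2: z-update.
Minimize 4*z^2 + 5*z + (0.5/2)*(-0.1499 - z - 1.6642)^2
FOC: (2*4 + 0.5)*z = -5 + 0.5*(-0.1499 - 1.6642)
z^{k+1} = -0.6949
Step 3: u-update.
u^{k+1} = -1.6642 - 0.1499 + 0.6949 = -1.1192
Step 4: Primal residual = |-0.1499 + 0.6949| = 0.545


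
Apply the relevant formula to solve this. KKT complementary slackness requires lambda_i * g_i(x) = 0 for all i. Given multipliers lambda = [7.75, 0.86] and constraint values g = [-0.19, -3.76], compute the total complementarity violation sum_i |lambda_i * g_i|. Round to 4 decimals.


KKT complementary slackness check:
lambda_1 * g_1 = 7.75 * -0.19 = -1.4725
lambda_2 * g_2 = 0.86 * -3.76 = -3.2336
Total violation = 1.4725 + 3.2336 = 4.7061


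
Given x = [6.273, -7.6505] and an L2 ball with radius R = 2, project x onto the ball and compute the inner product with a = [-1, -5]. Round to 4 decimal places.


Step 1: Compute ||x|| (intermediates to 6 decimals).
||x|| = sqrt(6.273^2 + (-7.6505)^2) = 9.893466
Step 2: Project.
Since ||x|| > R, scale = R/||x|| = 2/9.893466 = 0.202154, proj(x) = scale * x
proj(x) = [1.268112, -1.546579]
Step 3: Dot product.
a^T * proj(x) = -1*1.268112 - 5*(-1.546579) = 6.4648


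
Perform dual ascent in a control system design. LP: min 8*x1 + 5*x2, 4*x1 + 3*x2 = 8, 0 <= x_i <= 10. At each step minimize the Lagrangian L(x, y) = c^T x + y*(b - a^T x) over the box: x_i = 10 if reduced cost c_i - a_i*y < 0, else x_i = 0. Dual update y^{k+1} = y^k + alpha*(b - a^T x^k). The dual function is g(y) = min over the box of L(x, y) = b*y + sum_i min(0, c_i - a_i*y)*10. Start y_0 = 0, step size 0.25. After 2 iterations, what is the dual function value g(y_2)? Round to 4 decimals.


Dual ascent for LP: min 8*x1 + 5*x2, 4*x1 + 3*x2 = 8, 0 <= x_i <= 10
Step 1: y^k = 0.0, reduced costs: (8.0, 5.0)
  x^k = (0.0, 0.0), subgradient = b - a^T x = 8.0
  y^{k+1} = 0.0 + 0.25*8.0 = 2.0
Step 2: y^k = 2.0, reduced costs: (0.0, -1.0)
  x^k = (0.0, 10.0), subgradient = b - a^T x = -22.0
  y^{k+1} = 2.0 + 0.25*-22.0 = -3.5
Dual objective at y_2 = -3.5: reduced costs (22.0, 15.5), box minimizer x = (0.0, 0.0)
g(y_2) = b*y + (c1 - a1*y)*x1 + (c2 - a2*y)*x2 = 8*(-3.5) + 22.0*0.0 + 15.5*0.0 = -28.0 + 0.0 + 0.0 = -28.0


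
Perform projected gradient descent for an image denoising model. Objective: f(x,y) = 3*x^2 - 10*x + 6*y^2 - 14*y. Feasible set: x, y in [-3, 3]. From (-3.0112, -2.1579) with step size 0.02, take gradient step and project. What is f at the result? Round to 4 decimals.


Step 1: Compute gradient at (-3.0112, -2.1579).
grad_x = 2*3*-3.0112 - 10 = -28.0672
grad_y = 2*6*-2.1579 - 14 = -39.8948
Step 2: Gradient step.
x_raw = -3.0112 - 0.02*-28.0672 = -2.4499
y_raw = -2.1579 - 0.02*-39.8948 = -1.36
Step 3: Project onto [-3, 3].
x_proj = clip(-2.4499) = -2.4499
y_proj = clip(-1.36) = -1.36
Step 4: Evaluate f.
f(-2.4499, -1.36) = 72.6417


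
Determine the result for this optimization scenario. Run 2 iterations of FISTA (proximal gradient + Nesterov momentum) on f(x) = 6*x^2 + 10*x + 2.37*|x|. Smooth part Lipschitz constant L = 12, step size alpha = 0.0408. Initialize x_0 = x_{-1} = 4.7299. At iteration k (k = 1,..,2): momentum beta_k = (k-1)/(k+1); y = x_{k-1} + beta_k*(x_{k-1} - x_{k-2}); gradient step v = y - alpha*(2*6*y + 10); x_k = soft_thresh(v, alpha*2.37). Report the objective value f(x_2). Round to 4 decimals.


FISTA on f(x) = 6*x^2 + 10*x + 2.37*|x|
L = 12, alpha = 0.0408
Iteration 1: beta = 0.0, y = 4.7299 + 0.0*(4.7299 - 4.7299) = 4.7299
  grad(y) = 66.7588, v = y - alpha*grad = 2.0061
  prox(v) = soft_thresh(2.0061, 0.0967) = 1.9094
Iteration 2: beta = 0.3333, y = 1.9094 + 0.3333*(1.9094 - 4.7299) = 0.9693
  grad(y) = 21.6315, v = y - alpha*grad = 0.0867
  prox(v) = soft_thresh(0.0867, 0.0967) = 0.0
f(x_2) = 6*0.0^2 + 10*0.0 + 2.37*|0.0| = 0.0


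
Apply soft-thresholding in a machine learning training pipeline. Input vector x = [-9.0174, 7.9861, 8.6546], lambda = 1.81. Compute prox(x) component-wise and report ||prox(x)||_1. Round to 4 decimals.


Soft-thresholding with lambda = 1.81:
prox(-9.0174) = sign(-9.0174)*max(|-9.0174| - 1.81, 0) = -7.2074
prox(7.9861) = sign(7.9861)*max(|7.9861| - 1.81, 0) = 6.1761
prox(8.6546) = sign(8.6546)*max(|8.6546| - 1.81, 0) = 6.8446
prox(x) = [-7.2074, 6.1761, 6.8446]
||prox(x)||_1 = 7.2074 + 6.1761 + 6.8446 = 20.2281


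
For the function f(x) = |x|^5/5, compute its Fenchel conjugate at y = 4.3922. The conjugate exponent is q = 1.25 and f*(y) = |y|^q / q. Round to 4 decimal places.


The conjugate exponent q satisfies 1/p + 1/q = 1.
p = 5, so q = 5/(5 - 1) = 1.25
|y|^q = 4.3922^1.25 = 6.3585
f*(4.3922) = 6.3585 / 1.25 = 5.0868


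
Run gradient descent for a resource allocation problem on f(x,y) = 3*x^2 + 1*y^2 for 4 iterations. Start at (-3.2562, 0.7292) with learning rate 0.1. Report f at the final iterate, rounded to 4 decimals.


Gradient descent on f(x,y) = 3*x^2 + 1*y^2.
Starting point: (-3.2562, 0.7292), alpha = 0.1
Step 1: grad_x = 2*3*-3.2562 = -19.5372, grad_y = 2*1*0.7292 = 1.4584
  x_1 = -3.2562 - 0.1*-19.5372 = -1.3025
  y_1 = 0.7292 - 0.1*1.4584 = 0.5834
Step 2: grad_x = 2*3*-1.3025 = -7.8149, grad_y = 2*1*0.5834 = 1.1667
  x_2 = -1.3025 - 0.1*-7.8149 = -0.521
  y_2 = 0.5834 - 0.1*1.1667 = 0.4667
Step 3: grad_x = 2*3*-0.521 = -3.126, grad_y = 2*1*0.4667 = 0.9334
  x_3 = -0.521 - 0.1*-3.126 = -0.2084
  y_3 = 0.4667 - 0.1*0.9334 = 0.3734
Step 4: grad_x = 2*3*-0.2084 = -1.2504, grad_y = 2*1*0.3734 = 0.7467
  x_4 = -0.2084 - 0.1*-1.2504 = -0.0834
  y_4 = 0.3734 - 0.1*0.7467 = 0.2987
f(-0.0834, 0.2987) = 3*(-0.0834)^2 + 1*0.2987^2 = 0.1101


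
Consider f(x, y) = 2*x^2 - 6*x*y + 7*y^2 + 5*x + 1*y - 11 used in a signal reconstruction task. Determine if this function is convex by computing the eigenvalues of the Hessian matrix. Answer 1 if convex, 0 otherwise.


The Hessian of f(x,y) = 2*x^2 - 6*x*y + 7*y^2 + 5*x + 1*y - 11 is:
H = [[4, -6], [-6, 14]]
Trace = 4 + 14 = 18
Determinant = 4*14 - (-6)^2 = 20
Discriminant = (18)^2 - 4*20 = 244.0
Eigenvalues: lambda_1 = 1.1898, lambda_2 = 16.8102
The function is convex.

1


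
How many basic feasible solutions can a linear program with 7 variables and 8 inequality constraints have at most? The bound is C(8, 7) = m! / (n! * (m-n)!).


Each vertex corresponds to some choice of n active constraints out of m, so the number of vertices is at most C(m, n) = m! / (n!(m-n)!).
m = 8, n = 7
Numerator: 8 * 7 * 6 * 5 * 4 * 3 * 2
Denominator: 7! = 5040
C(8, 7) = 8


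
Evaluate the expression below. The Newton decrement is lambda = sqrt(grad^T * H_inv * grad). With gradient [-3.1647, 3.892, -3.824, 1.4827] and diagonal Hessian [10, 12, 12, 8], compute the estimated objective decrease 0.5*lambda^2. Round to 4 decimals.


Step 1: H is diagonal, so H^(-1) * g = [-0.3165, 0.3243, -0.3187, 0.1853].
Step 2: g^T H^(-1) g = sum_i g_i^2 / H_ii
  = (-3.1647)^2/10 + (3.892)^2/12 + (-3.824)^2/12 + (1.4827)^2/8
  = 1.0015 + 1.2623 + 1.2186 + 0.2748 = 3.7572
Step 3: Objective decrease = 0.5 * g^T H^(-1) g = 1.8786


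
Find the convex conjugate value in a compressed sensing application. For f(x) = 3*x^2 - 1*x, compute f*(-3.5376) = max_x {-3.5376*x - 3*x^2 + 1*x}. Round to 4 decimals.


f*(y) = sup_x {y*x - a*x^2 - b*x} = sup_x {(y-b)*x - a*x^2}
FOC: (y - b) - 2a*x = 0 => x* = (y - b)/(2a)
x* = (-3.5376 + 1)/(2*3) = -0.4229
f*(-3.5376) = (y-b)^2/(4a) = (-3.5376 + 1)^2/(4*3)
= 6.4394/12 = 0.5366


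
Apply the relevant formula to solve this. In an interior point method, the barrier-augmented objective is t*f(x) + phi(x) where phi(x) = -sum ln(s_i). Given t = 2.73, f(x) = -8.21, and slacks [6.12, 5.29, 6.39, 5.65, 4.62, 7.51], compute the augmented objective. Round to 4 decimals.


Step 1: Compute log-barrier.
ln values: [1.8116, 1.6658, 1.8547, 1.7317, 1.5304, 2.0162]
phi = -(1.8116 + 1.6658 + 1.8547 + 1.7317 + 1.5304 + 2.0162) = -10.6104
Step 2: Compute augmented objective.
t*f(x) = 2.73*-8.21 = -22.4133
Total = -22.4133 - 10.6104 = -33.0237


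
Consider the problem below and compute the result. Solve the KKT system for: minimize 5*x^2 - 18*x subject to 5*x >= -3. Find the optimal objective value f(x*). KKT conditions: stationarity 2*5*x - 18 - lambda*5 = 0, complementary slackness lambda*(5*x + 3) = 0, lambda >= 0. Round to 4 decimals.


Step 1: Try lambda = 0 (constraint inactive).
Stationarity: 2*5*x - 18 = 0
x* = 18/(2*5) = 1.8
Check constraint: 5*1.8 = 9.0 >= -3 -- satisfied.
Step 2: Compute optimal value.
f(x*) = 5*1.8^2 - 18*1.8 = -16.2


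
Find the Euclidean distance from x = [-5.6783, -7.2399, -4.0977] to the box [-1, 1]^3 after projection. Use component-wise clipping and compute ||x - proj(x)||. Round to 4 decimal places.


Project each component onto [-1, 1].
clip(-5.6783) = -1.0, clip(-7.2399) = -1.0, clip(-4.0977) = -1.0
Projection = [-1.0, -1.0, -1.0]
Squared diffs: [21.8865, 38.9364, 9.5957]
Distance = sqrt(70.4186) = 8.3916


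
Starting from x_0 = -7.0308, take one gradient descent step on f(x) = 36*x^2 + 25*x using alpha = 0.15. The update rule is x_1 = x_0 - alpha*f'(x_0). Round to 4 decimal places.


We compute the gradient at x_0 and apply the update.
f'(x) = 72*x + 25
f'(-7.0308) = 72*-7.0308 + 25 = -481.2176
x_1 = -7.0308 - 0.15*-481.2176 = 65.1518


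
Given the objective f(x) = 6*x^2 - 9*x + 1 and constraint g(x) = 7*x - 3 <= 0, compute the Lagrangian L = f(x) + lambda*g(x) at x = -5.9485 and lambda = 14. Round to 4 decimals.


Step 1: Evaluate f(x).
f(-5.9485) = 6*(-5.9485)^2 - 9*(-5.9485) + 1 = 266.8444
Step 2: Evaluate g(x).
g(-5.9485) = 7*-5.9485 - 3 = -44.6395
Step 3: Compute Lagrangian.
L = 266.8444 + 14*-44.6395 = -358.1086


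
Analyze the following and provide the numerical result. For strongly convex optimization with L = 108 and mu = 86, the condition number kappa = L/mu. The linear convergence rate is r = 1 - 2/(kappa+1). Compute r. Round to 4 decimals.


Step 1: Compute the condition number.
kappa = L/mu = 108/86 = 1.2558
Step 2: Compute the convergence rate.
r = 1 - 2/(kappa + 1) = 1 - 2*mu/(L + mu) = (L - mu)/(L + mu) = 22/194 = 0.1134


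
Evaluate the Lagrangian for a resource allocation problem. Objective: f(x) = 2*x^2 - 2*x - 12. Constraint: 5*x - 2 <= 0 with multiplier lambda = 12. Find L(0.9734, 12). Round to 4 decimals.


Step 1: Evaluate f(x).
f(0.9734) = 2*0.9734^2 - 2*0.9734 - 12 = -12.0518
Step 2: Evaluate g(x).
g(0.9734) = 5*0.9734 - 2 = 2.867
Step 3: Compute Lagrangian.
L = -12.0518 + 12*2.867 = 22.3522


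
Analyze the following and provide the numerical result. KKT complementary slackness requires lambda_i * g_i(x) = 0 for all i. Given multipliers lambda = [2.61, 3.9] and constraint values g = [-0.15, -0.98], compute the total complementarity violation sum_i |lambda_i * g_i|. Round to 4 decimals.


KKT complementary slackness check:
lambda_1 * g_1 = 2.61 * -0.15 = -0.3915
lambda_2 * g_2 = 3.9 * -0.98 = -3.822
Total violation = 0.3915 + 3.822 = 4.2135


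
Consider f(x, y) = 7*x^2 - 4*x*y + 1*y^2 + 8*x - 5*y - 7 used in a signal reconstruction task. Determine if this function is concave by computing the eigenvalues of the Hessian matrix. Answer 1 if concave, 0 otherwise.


The Hessian of f(x,y) = 7*x^2 - 4*x*y + 1*y^2 + 8*x - 5*y - 7 is:
H = [[14, -4], [-4, 2]]
Trace = 14 + 2 = 16
Determinant = 14*2 - (-4)^2 = 12
Discriminant = (16)^2 - 4*12 = 208.0
Eigenvalues: lambda_1 = 0.7889, lambda_2 = 15.2111
The function is not concave.

0


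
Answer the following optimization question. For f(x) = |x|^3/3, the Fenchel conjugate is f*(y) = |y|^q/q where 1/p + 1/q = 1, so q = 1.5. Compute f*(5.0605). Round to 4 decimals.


The conjugate exponent q satisfies 1/p + 1/q = 1.
p = 3, so q = 3/(3 - 1) = 1.5
|y|^q = 5.0605^1.5 = 11.3839
f*(5.0605) = 11.3839 / 1.5 = 7.5893


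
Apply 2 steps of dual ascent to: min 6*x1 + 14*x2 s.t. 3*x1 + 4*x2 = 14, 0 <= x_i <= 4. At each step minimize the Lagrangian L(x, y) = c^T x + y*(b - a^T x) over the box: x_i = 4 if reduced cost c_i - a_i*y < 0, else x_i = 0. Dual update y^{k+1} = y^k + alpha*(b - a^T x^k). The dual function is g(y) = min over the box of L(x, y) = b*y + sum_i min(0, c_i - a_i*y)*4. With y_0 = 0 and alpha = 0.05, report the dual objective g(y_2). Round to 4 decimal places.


Dual ascent for LP: min 6*x1 + 14*x2, 3*x1 + 4*x2 = 14, 0 <= x_i <= 4
Step 1: y^k = 0.0, reduced costs: (6.0, 14.0)
  x^k = (0.0, 0.0), subgradient = b - a^T x = 14.0
  y^{k+1} = 0.0 + 0.05*14.0 = 0.7
Step 2: y^k = 0.7, reduced costs: (3.9, 11.2)
  x^k = (0.0, 0.0), subgradient = b - a^T x = 14.0
  y^{k+1} = 0.7 + 0.05*14.0 = 1.4
Dual objective at y_2 = 1.4: reduced costs (1.8, 8.4), box minimizer x = (0.0, 0.0)
g(y_2) = b*y + (c1 - a1*y)*x1 + (c2 - a2*y)*x2 = 14*1.4 + 1.8*0.0 + 8.4*0.0 = 19.6 + 0.0 + 0.0 = 19.6


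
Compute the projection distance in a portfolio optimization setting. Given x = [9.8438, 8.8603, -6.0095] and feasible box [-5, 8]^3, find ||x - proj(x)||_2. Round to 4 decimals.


Project each component onto [-5, 8].
clip(9.8438) = 8.0, clip(8.8603) = 8.0, clip(-6.0095) = -5.0
Projection = [8.0, 8.0, -5.0]
Squared diffs: [3.3996, 0.7401, 1.0191]
Distance = sqrt(5.1588) = 2.2713
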